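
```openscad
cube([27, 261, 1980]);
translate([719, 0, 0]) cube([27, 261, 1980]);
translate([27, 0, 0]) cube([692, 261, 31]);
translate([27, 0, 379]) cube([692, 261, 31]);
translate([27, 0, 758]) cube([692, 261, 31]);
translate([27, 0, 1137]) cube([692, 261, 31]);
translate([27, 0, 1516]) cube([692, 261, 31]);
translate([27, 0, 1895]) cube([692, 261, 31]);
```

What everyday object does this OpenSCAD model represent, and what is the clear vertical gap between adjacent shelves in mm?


A bookshelf. The clear shelf gap is 348 mm.

Two tall side panels with 6 horizontal boards between them — a bookshelf. The first two shelf undersides are at z = 0 and z = 379; with shelf thickness 31, the clear gap is 379 − 0 − 31 = 348 mm.


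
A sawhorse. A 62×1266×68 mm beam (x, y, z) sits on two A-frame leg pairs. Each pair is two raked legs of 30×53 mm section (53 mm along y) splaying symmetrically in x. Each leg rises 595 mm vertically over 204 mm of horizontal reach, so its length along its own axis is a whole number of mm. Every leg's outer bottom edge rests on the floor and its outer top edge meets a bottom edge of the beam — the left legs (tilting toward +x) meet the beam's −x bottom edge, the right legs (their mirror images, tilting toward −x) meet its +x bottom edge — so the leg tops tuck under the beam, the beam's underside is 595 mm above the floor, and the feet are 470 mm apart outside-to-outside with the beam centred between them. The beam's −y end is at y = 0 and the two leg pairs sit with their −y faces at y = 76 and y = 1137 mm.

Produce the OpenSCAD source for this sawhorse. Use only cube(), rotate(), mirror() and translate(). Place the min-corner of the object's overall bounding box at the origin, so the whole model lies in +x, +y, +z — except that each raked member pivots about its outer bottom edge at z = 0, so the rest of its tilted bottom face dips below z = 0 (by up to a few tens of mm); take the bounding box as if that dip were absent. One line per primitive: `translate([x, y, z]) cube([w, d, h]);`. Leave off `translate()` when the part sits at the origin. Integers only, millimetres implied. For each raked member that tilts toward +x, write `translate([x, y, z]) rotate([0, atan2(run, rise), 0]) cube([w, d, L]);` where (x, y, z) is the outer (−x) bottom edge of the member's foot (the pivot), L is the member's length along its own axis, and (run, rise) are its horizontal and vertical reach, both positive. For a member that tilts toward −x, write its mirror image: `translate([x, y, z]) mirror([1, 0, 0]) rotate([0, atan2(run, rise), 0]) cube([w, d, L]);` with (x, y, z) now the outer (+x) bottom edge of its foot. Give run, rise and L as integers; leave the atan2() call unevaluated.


translate([204, 0, 595]) cube([62, 1266, 68]);
translate([0, 76, 0]) rotate([0, atan2(204, 595), 0]) cube([30, 53, 629]);
translate([470, 76, 0]) mirror([1, 0, 0]) rotate([0, atan2(204, 595), 0]) cube([30, 53, 629]);
translate([0, 1137, 0]) rotate([0, atan2(204, 595), 0]) cube([30, 53, 629]);
translate([470, 1137, 0]) mirror([1, 0, 0]) rotate([0, atan2(204, 595), 0]) cube([30, 53, 629]);


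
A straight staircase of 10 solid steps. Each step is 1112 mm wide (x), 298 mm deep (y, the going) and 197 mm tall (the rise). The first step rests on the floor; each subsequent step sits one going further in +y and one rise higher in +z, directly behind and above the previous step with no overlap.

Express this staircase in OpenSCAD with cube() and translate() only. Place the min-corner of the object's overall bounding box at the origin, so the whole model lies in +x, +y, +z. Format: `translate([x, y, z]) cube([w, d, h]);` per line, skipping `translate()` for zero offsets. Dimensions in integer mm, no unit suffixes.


cube([1112, 298, 197]);
translate([0, 298, 197]) cube([1112, 298, 197]);
translate([0, 596, 394]) cube([1112, 298, 197]);
translate([0, 894, 591]) cube([1112, 298, 197]);
translate([0, 1192, 788]) cube([1112, 298, 197]);
translate([0, 1490, 985]) cube([1112, 298, 197]);
translate([0, 1788, 1182]) cube([1112, 298, 197]);
translate([0, 2086, 1379]) cube([1112, 298, 197]);
translate([0, 2384, 1576]) cube([1112, 298, 197]);
translate([0, 2682, 1773]) cube([1112, 298, 197]);


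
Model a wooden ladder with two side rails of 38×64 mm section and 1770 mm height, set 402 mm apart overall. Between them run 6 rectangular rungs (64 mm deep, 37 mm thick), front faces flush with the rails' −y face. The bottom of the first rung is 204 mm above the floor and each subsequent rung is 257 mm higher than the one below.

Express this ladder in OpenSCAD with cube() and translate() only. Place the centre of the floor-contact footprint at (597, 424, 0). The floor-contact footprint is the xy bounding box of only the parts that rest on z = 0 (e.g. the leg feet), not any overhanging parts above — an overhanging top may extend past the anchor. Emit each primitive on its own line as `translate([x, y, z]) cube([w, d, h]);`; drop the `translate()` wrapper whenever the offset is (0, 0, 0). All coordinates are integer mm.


translate([396, 392, 0]) cube([38, 64, 1770]);
translate([760, 392, 0]) cube([38, 64, 1770]);
translate([434, 392, 204]) cube([326, 64, 37]);
translate([434, 392, 461]) cube([326, 64, 37]);
translate([434, 392, 718]) cube([326, 64, 37]);
translate([434, 392, 975]) cube([326, 64, 37]);
translate([434, 392, 1232]) cube([326, 64, 37]);
translate([434, 392, 1489]) cube([326, 64, 37]);


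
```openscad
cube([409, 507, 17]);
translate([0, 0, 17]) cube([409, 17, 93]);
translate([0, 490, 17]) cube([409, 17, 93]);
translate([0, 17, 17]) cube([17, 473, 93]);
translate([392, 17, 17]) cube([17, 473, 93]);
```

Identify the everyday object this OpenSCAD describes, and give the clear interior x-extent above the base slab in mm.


An open box. The internal width is 375 mm.

A 409×507 base slab with four walls standing on it — an open box. The base is 409 mm wide and the walls are 17 mm thick, so the internal width is 409 − 2 × 17 = 375 mm.


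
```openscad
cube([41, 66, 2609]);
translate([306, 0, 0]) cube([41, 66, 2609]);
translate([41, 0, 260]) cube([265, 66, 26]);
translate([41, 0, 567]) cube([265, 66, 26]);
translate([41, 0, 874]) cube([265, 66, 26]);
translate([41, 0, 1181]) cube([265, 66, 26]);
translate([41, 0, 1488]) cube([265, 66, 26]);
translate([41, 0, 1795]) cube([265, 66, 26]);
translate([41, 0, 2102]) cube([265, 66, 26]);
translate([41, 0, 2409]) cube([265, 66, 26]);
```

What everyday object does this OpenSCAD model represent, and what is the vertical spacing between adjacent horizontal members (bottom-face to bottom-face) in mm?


A ladder. The rung spacing is 307 mm.

Two tall 41×66 posts with 8 short bars between them — a ladder. Adjacent rungs sit at z = 260 and z = 567, so the spacing is 567 − 260 = 307 mm.


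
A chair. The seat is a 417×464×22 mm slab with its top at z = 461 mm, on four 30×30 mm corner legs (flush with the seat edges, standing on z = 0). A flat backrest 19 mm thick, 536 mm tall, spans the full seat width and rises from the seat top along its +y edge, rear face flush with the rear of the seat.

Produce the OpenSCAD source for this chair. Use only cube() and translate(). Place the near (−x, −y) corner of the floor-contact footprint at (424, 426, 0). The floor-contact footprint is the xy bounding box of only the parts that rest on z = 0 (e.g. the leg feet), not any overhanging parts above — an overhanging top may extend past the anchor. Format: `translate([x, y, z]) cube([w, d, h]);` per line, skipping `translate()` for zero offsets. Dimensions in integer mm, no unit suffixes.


// leg_h = 461 - 22 = 439
translate([424, 426, 439]) cube([417, 464, 22]);
translate([424, 426, 0]) cube([30, 30, 439]);
translate([811, 426, 0]) cube([30, 30, 439]);
translate([424, 860, 0]) cube([30, 30, 439]);
translate([811, 860, 0]) cube([30, 30, 439]);
translate([424, 871, 461]) cube([417, 19, 536]);


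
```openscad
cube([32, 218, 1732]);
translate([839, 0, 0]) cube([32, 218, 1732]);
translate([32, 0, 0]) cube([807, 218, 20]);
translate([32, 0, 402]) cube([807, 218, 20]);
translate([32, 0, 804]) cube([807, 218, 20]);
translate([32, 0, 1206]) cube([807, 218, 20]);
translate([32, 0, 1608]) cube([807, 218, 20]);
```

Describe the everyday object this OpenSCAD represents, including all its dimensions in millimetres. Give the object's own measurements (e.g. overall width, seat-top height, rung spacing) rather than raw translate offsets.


An open bookshelf. Two side panels, each 32 mm thick, 218 mm deep and 1732 mm tall, stand 871 mm apart (outside-to-outside). Between them sit 5 shelves, each 20 mm thick and 218 mm deep, spanning the full gap between the sides. The bottom shelf rests on the floor (its underside at z = 0) and the clear gap between one shelf's top and the next shelf's underside is 382 mm.


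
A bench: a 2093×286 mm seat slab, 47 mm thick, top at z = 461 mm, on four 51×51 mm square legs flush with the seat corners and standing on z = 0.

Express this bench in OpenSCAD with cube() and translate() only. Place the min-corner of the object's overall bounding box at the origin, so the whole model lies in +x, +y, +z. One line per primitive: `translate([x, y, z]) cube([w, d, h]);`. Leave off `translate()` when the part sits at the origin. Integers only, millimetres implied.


translate([0, 0, 414]) cube([2093, 286, 47]);
cube([51, 51, 414]);
translate([0, 235, 0]) cube([51, 51, 414]);
translate([2042, 0, 0]) cube([51, 51, 414]);
translate([2042, 235, 0]) cube([51, 51, 414]);


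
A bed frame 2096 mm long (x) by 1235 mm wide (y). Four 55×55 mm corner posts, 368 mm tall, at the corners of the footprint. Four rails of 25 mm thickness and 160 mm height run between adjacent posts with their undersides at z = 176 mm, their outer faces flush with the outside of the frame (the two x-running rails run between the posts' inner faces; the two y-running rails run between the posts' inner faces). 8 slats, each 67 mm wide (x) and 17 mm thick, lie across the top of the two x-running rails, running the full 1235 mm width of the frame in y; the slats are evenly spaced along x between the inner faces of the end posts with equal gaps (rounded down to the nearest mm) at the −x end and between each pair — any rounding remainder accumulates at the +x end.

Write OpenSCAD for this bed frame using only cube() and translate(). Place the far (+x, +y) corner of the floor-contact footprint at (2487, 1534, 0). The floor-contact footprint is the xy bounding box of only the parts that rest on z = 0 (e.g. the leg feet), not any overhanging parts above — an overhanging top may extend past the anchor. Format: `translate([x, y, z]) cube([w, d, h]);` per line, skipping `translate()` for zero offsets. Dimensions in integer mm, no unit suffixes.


// slat z = rail_z + rail_h = 176 + 160 = 336
// slat gap = ⌊(1986 − 8·67) / 9⌋ = 161
translate([391, 299, 0]) cube([55, 55, 368]);
translate([391, 1479, 0]) cube([55, 55, 368]);
translate([2432, 299, 0]) cube([55, 55, 368]);
translate([2432, 1479, 0]) cube([55, 55, 368]);
translate([446, 299, 176]) cube([1986, 25, 160]);
translate([446, 1509, 176]) cube([1986, 25, 160]);
translate([391, 354, 176]) cube([25, 1125, 160]);
translate([2462, 354, 176]) cube([25, 1125, 160]);
translate([607, 299, 336]) cube([67, 1235, 17]);
translate([835, 299, 336]) cube([67, 1235, 17]);
translate([1063, 299, 336]) cube([67, 1235, 17]);
translate([1291, 299, 336]) cube([67, 1235, 17]);
translate([1519, 299, 336]) cube([67, 1235, 17]);
translate([1747, 299, 336]) cube([67, 1235, 17]);
translate([1975, 299, 336]) cube([67, 1235, 17]);
translate([2203, 299, 336]) cube([67, 1235, 17]);


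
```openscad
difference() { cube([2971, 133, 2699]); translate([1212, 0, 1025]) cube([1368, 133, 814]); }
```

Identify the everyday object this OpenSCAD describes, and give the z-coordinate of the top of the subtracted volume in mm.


A wall with a window opening. The window head height is 1839 mm.

A wall with a rectangular opening subtracted — a window. Sill at z = 1025, opening 814 mm tall, so the head is at 1025 + 814 = 1839 mm.


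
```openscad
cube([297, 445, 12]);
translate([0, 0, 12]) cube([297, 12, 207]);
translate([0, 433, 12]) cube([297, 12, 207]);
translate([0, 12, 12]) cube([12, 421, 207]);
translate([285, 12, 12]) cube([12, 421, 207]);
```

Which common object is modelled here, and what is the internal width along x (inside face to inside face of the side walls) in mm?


An open box. The internal width is 273 mm.

A 297×445 base slab with four walls standing on it — an open box. The base is 297 mm wide and the walls are 12 mm thick, so the internal width is 297 − 2 × 12 = 273 mm.


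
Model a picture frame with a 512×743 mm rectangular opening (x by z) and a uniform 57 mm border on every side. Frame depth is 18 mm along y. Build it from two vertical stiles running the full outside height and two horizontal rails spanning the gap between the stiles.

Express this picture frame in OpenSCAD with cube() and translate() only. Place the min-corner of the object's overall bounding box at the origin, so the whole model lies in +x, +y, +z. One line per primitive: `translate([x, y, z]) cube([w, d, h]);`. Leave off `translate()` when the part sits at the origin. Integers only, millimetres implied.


cube([57, 18, 857]);
translate([569, 0, 0]) cube([57, 18, 857]);
translate([57, 0, 0]) cube([512, 18, 57]);
translate([57, 0, 800]) cube([512, 18, 57]);


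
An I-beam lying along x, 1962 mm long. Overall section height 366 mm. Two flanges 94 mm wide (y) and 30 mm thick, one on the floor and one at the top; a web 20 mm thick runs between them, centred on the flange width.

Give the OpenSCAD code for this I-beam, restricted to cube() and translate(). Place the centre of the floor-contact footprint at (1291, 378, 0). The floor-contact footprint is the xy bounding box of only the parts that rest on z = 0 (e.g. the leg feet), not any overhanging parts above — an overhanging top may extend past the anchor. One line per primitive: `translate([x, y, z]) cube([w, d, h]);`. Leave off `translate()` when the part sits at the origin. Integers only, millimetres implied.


translate([310, 331, 0]) cube([1962, 94, 30]);
translate([310, 368, 30]) cube([1962, 20, 306]);
translate([310, 331, 336]) cube([1962, 94, 30]);


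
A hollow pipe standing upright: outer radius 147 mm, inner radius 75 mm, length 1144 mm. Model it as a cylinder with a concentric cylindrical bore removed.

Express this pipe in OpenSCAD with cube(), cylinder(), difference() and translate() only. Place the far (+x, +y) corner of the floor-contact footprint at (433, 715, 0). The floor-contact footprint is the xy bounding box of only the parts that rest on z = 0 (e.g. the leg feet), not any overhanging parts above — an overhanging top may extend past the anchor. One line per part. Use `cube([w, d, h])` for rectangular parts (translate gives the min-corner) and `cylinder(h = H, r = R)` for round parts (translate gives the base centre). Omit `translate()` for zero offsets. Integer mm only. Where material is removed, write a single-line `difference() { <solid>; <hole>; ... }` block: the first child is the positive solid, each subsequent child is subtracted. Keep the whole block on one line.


difference() { translate([286, 568, 0]) cylinder(h = 1144, r = 147); translate([286, 568, 0]) cylinder(h = 1144, r = 75); }


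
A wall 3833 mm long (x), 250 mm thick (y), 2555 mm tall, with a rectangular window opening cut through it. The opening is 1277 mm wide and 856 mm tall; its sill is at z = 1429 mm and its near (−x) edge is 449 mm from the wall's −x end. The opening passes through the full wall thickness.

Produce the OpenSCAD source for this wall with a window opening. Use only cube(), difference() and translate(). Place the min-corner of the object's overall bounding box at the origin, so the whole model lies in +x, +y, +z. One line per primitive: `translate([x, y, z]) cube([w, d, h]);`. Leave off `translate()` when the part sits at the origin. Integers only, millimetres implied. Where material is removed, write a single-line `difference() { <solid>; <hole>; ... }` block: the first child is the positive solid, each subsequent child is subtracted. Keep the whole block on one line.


difference() { cube([3833, 250, 2555]); translate([449, 0, 1429]) cube([1277, 250, 856]); }


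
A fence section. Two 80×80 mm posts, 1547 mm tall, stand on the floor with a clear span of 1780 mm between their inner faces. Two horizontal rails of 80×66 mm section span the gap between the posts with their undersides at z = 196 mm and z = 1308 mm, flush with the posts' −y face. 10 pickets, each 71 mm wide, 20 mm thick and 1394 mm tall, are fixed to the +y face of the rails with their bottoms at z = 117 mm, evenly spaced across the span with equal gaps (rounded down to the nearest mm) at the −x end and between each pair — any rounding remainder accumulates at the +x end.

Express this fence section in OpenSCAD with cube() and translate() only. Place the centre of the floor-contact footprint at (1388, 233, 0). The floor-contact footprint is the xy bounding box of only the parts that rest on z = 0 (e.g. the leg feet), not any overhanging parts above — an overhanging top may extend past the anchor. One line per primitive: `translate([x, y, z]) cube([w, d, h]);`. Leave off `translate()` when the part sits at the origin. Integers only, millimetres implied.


translate([418, 193, 0]) cube([80, 80, 1547]);
translate([2278, 193, 0]) cube([80, 80, 1547]);
translate([498, 193, 196]) cube([1780, 80, 66]);
translate([498, 193, 1308]) cube([1780, 80, 66]);
translate([595, 273, 117]) cube([71, 20, 1394]);
translate([763, 273, 117]) cube([71, 20, 1394]);
translate([931, 273, 117]) cube([71, 20, 1394]);
translate([1099, 273, 117]) cube([71, 20, 1394]);
translate([1267, 273, 117]) cube([71, 20, 1394]);
translate([1435, 273, 117]) cube([71, 20, 1394]);
translate([1603, 273, 117]) cube([71, 20, 1394]);
translate([1771, 273, 117]) cube([71, 20, 1394]);
translate([1939, 273, 117]) cube([71, 20, 1394]);
translate([2107, 273, 117]) cube([71, 20, 1394]);


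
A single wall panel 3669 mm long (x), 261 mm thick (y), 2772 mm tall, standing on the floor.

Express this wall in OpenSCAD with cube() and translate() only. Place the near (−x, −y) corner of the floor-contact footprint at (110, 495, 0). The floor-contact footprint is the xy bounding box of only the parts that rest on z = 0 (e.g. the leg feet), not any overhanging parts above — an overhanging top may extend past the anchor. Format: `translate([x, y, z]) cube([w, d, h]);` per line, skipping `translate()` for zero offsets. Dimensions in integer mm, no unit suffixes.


translate([110, 495, 0]) cube([3669, 261, 2772]);


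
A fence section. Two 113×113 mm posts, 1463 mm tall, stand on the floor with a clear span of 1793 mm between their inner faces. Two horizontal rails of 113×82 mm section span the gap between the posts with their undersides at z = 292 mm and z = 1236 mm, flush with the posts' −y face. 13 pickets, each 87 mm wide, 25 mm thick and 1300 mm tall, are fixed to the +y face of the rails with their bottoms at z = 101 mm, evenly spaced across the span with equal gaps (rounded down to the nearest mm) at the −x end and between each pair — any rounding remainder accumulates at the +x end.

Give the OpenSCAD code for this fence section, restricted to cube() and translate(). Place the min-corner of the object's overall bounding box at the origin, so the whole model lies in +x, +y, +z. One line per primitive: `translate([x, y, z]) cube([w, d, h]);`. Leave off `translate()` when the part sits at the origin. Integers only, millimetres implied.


cube([113, 113, 1463]);
translate([1906, 0, 0]) cube([113, 113, 1463]);
translate([113, 0, 292]) cube([1793, 113, 82]);
translate([113, 0, 1236]) cube([1793, 113, 82]);
translate([160, 113, 101]) cube([87, 25, 1300]);
translate([294, 113, 101]) cube([87, 25, 1300]);
translate([428, 113, 101]) cube([87, 25, 1300]);
translate([562, 113, 101]) cube([87, 25, 1300]);
translate([696, 113, 101]) cube([87, 25, 1300]);
translate([830, 113, 101]) cube([87, 25, 1300]);
translate([964, 113, 101]) cube([87, 25, 1300]);
translate([1098, 113, 101]) cube([87, 25, 1300]);
translate([1232, 113, 101]) cube([87, 25, 1300]);
translate([1366, 113, 101]) cube([87, 25, 1300]);
translate([1500, 113, 101]) cube([87, 25, 1300]);
translate([1634, 113, 101]) cube([87, 25, 1300]);
translate([1768, 113, 101]) cube([87, 25, 1300]);


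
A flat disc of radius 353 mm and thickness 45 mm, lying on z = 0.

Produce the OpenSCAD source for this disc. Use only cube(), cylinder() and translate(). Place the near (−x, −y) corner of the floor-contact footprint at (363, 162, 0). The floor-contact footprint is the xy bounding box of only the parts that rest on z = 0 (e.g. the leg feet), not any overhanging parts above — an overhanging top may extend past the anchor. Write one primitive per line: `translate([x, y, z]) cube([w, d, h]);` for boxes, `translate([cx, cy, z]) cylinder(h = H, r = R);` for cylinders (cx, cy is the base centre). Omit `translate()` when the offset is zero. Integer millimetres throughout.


translate([716, 515, 0]) cylinder(h = 45, r = 353);


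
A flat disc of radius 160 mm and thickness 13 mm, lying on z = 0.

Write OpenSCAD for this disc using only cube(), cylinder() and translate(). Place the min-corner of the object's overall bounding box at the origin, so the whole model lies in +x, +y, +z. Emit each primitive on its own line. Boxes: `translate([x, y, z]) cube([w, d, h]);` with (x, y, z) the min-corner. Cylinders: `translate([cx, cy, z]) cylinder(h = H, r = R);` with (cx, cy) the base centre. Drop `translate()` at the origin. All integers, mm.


translate([160, 160, 0]) cylinder(h = 13, r = 160);


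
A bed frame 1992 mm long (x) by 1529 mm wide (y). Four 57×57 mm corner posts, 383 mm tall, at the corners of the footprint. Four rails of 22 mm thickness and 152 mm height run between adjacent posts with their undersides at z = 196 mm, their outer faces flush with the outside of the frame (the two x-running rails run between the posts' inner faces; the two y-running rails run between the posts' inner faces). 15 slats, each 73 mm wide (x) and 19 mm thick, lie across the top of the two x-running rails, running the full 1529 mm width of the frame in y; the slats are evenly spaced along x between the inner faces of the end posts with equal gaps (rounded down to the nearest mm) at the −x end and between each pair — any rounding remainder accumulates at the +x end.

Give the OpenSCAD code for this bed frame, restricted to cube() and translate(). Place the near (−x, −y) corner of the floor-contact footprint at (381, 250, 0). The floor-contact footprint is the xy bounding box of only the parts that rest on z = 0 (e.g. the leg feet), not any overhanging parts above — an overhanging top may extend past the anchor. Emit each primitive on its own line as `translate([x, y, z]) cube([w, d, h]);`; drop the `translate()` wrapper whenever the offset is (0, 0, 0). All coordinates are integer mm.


translate([381, 250, 0]) cube([57, 57, 383]);
translate([381, 1722, 0]) cube([57, 57, 383]);
translate([2316, 250, 0]) cube([57, 57, 383]);
translate([2316, 1722, 0]) cube([57, 57, 383]);
translate([438, 250, 196]) cube([1878, 22, 152]);
translate([438, 1757, 196]) cube([1878, 22, 152]);
translate([381, 307, 196]) cube([22, 1415, 152]);
translate([2351, 307, 196]) cube([22, 1415, 152]);
translate([486, 250, 348]) cube([73, 1529, 19]);
translate([607, 250, 348]) cube([73, 1529, 19]);
translate([728, 250, 348]) cube([73, 1529, 19]);
translate([849, 250, 348]) cube([73, 1529, 19]);
translate([970, 250, 348]) cube([73, 1529, 19]);
translate([1091, 250, 348]) cube([73, 1529, 19]);
translate([1212, 250, 348]) cube([73, 1529, 19]);
translate([1333, 250, 348]) cube([73, 1529, 19]);
translate([1454, 250, 348]) cube([73, 1529, 19]);
translate([1575, 250, 348]) cube([73, 1529, 19]);
translate([1696, 250, 348]) cube([73, 1529, 19]);
translate([1817, 250, 348]) cube([73, 1529, 19]);
translate([1938, 250, 348]) cube([73, 1529, 19]);
translate([2059, 250, 348]) cube([73, 1529, 19]);
translate([2180, 250, 348]) cube([73, 1529, 19]);


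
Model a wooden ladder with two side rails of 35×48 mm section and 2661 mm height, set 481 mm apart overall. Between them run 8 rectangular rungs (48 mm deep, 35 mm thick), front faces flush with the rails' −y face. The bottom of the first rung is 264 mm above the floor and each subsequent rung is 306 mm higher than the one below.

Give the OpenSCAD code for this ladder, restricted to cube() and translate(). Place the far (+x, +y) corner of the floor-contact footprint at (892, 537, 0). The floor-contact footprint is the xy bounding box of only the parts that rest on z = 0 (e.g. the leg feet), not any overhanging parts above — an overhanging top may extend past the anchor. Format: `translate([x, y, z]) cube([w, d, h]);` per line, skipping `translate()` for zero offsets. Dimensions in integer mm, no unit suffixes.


translate([411, 489, 0]) cube([35, 48, 2661]);
translate([857, 489, 0]) cube([35, 48, 2661]);
translate([446, 489, 264]) cube([411, 48, 35]);
translate([446, 489, 570]) cube([411, 48, 35]);
translate([446, 489, 876]) cube([411, 48, 35]);
translate([446, 489, 1182]) cube([411, 48, 35]);
translate([446, 489, 1488]) cube([411, 48, 35]);
translate([446, 489, 1794]) cube([411, 48, 35]);
translate([446, 489, 2100]) cube([411, 48, 35]);
translate([446, 489, 2406]) cube([411, 48, 35]);


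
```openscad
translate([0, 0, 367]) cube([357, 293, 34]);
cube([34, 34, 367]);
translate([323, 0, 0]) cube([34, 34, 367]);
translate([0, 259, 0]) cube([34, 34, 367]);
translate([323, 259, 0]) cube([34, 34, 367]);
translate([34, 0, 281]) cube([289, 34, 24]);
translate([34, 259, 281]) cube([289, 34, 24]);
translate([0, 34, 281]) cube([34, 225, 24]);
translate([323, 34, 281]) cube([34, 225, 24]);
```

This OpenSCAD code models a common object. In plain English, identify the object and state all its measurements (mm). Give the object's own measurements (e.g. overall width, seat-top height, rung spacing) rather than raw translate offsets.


A simple wooden stool: a rectangular seat 357 mm (x) by 293 mm (y), 34 mm thick, top face at z = 401 mm, on four square legs, each 34×34 mm in cross-section. The legs rest on z = 0, each flush with a corner of the seat. Four stretchers, 34 mm wide and 24 mm tall, connect adjacent legs with their undersides at z = 281 mm, each running between the inner faces of the legs it joins and aligned with the legs' outer faces on the other axis.


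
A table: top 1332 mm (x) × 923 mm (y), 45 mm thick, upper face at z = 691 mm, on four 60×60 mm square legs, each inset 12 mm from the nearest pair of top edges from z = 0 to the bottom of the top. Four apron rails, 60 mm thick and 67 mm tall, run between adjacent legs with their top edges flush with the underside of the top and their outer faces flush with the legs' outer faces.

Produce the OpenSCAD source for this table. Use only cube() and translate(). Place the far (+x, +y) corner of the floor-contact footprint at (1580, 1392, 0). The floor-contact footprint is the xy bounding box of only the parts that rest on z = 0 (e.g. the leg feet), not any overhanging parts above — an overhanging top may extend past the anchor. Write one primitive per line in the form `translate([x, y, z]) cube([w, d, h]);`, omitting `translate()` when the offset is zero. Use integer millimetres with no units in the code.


translate([260, 481, 646]) cube([1332, 923, 45]);
translate([272, 493, 0]) cube([60, 60, 646]);
translate([1520, 493, 0]) cube([60, 60, 646]);
translate([272, 1332, 0]) cube([60, 60, 646]);
translate([1520, 1332, 0]) cube([60, 60, 646]);
translate([332, 493, 579]) cube([1188, 60, 67]);
translate([332, 1332, 579]) cube([1188, 60, 67]);
translate([272, 553, 579]) cube([60, 779, 67]);
translate([1520, 553, 579]) cube([60, 779, 67]);


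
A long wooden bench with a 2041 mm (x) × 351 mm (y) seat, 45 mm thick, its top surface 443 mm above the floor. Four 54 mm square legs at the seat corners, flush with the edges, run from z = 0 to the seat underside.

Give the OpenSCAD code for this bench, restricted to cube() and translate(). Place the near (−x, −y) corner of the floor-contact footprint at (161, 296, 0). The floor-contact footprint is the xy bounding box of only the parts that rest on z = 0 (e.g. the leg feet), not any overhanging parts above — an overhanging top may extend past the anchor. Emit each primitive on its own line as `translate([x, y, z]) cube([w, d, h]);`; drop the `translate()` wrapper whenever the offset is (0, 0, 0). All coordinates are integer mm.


translate([161, 296, 398]) cube([2041, 351, 45]);
translate([161, 296, 0]) cube([54, 54, 398]);
translate([161, 593, 0]) cube([54, 54, 398]);
translate([2148, 296, 0]) cube([54, 54, 398]);
translate([2148, 593, 0]) cube([54, 54, 398]);


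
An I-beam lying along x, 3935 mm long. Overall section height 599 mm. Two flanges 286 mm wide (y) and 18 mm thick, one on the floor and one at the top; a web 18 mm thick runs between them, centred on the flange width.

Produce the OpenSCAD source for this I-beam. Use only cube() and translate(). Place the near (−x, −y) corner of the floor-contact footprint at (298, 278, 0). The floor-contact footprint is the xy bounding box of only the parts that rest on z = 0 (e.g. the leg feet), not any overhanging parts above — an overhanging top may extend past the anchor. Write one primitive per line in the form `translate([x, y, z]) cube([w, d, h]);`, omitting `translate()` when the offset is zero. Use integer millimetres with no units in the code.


translate([298, 278, 0]) cube([3935, 286, 18]);
translate([298, 412, 18]) cube([3935, 18, 563]);
translate([298, 278, 581]) cube([3935, 286, 18]);


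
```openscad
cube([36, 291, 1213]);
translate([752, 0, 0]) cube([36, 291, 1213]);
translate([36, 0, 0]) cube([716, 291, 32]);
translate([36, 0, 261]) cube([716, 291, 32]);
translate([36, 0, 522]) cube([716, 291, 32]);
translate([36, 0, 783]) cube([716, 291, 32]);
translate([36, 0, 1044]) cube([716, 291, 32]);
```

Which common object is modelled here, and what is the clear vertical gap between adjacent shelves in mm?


A bookshelf. The clear shelf gap is 229 mm.

Two tall side panels with 5 horizontal boards between them — a bookshelf. The first two shelf undersides are at z = 0 and z = 261; with shelf thickness 32, the clear gap is 261 − 0 − 32 = 229 mm.


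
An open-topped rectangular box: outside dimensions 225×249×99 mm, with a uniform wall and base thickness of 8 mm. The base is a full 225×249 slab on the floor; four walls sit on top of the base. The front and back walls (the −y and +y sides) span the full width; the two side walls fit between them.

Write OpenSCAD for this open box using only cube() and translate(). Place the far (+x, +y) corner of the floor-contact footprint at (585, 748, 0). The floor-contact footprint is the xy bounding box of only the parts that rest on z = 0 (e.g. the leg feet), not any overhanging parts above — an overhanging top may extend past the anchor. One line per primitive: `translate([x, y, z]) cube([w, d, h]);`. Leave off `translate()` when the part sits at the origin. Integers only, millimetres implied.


translate([360, 499, 0]) cube([225, 249, 8]);
translate([360, 499, 8]) cube([225, 8, 91]);
translate([360, 740, 8]) cube([225, 8, 91]);
translate([360, 507, 8]) cube([8, 233, 91]);
translate([577, 507, 8]) cube([8, 233, 91]);


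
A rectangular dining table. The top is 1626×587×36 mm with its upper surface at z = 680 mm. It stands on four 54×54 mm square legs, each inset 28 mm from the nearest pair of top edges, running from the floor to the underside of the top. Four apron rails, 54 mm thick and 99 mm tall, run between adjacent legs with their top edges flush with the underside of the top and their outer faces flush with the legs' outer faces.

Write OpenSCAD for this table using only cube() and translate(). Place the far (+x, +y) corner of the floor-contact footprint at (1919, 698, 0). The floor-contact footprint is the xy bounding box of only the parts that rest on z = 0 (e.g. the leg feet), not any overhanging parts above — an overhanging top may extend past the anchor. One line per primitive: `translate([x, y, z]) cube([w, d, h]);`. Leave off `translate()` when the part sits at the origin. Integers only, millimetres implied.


// leg_h = 680 - 36 = 644
// apron z = 644 - 99 = 545
translate([321, 139, 644]) cube([1626, 587, 36]);
translate([349, 167, 0]) cube([54, 54, 644]);
translate([1865, 167, 0]) cube([54, 54, 644]);
translate([349, 644, 0]) cube([54, 54, 644]);
translate([1865, 644, 0]) cube([54, 54, 644]);
translate([403, 167, 545]) cube([1462, 54, 99]);
translate([403, 644, 545]) cube([1462, 54, 99]);
translate([349, 221, 545]) cube([54, 423, 99]);
translate([1865, 221, 545]) cube([54, 423, 99]);


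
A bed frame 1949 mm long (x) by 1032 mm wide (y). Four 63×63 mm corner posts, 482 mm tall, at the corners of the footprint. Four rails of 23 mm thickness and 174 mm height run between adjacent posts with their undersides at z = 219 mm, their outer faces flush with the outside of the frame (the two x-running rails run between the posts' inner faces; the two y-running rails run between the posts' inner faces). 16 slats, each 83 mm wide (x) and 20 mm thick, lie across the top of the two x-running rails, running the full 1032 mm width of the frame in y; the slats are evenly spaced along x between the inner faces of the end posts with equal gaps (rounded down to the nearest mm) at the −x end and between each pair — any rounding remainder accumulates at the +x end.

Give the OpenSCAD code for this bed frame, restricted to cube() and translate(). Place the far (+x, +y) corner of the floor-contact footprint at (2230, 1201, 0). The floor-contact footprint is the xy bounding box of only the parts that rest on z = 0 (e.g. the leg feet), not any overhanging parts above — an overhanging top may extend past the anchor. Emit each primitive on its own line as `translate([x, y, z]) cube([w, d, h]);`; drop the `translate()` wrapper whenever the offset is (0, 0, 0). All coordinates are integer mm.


translate([281, 169, 0]) cube([63, 63, 482]);
translate([281, 1138, 0]) cube([63, 63, 482]);
translate([2167, 169, 0]) cube([63, 63, 482]);
translate([2167, 1138, 0]) cube([63, 63, 482]);
translate([344, 169, 219]) cube([1823, 23, 174]);
translate([344, 1178, 219]) cube([1823, 23, 174]);
translate([281, 232, 219]) cube([23, 906, 174]);
translate([2207, 232, 219]) cube([23, 906, 174]);
translate([373, 169, 393]) cube([83, 1032, 20]);
translate([485, 169, 393]) cube([83, 1032, 20]);
translate([597, 169, 393]) cube([83, 1032, 20]);
translate([709, 169, 393]) cube([83, 1032, 20]);
translate([821, 169, 393]) cube([83, 1032, 20]);
translate([933, 169, 393]) cube([83, 1032, 20]);
translate([1045, 169, 393]) cube([83, 1032, 20]);
translate([1157, 169, 393]) cube([83, 1032, 20]);
translate([1269, 169, 393]) cube([83, 1032, 20]);
translate([1381, 169, 393]) cube([83, 1032, 20]);
translate([1493, 169, 393]) cube([83, 1032, 20]);
translate([1605, 169, 393]) cube([83, 1032, 20]);
translate([1717, 169, 393]) cube([83, 1032, 20]);
translate([1829, 169, 393]) cube([83, 1032, 20]);
translate([1941, 169, 393]) cube([83, 1032, 20]);
translate([2053, 169, 393]) cube([83, 1032, 20]);


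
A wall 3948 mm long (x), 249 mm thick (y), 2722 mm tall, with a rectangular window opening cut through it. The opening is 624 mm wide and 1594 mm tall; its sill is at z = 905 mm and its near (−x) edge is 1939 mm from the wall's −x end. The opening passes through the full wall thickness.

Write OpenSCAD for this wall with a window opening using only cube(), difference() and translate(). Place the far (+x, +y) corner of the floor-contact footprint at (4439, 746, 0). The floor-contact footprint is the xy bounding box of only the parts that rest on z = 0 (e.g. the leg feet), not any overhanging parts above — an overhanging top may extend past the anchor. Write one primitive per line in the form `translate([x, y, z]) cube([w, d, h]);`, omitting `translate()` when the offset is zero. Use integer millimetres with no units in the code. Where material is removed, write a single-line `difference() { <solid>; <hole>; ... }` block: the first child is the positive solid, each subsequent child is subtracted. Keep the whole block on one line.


difference() { translate([491, 497, 0]) cube([3948, 249, 2722]); translate([2430, 497, 905]) cube([624, 249, 1594]); }


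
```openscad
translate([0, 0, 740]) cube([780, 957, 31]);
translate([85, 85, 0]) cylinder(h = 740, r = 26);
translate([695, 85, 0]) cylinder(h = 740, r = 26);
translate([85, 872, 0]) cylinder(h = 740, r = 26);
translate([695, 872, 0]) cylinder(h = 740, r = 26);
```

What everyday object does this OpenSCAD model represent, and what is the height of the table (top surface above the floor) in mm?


A table. The table height is 771 mm.

A 780×957×31 slab sits at z = 740 on four Ø52 mm round legs — a table. The top surface is at 740 + 31 = 771 mm.


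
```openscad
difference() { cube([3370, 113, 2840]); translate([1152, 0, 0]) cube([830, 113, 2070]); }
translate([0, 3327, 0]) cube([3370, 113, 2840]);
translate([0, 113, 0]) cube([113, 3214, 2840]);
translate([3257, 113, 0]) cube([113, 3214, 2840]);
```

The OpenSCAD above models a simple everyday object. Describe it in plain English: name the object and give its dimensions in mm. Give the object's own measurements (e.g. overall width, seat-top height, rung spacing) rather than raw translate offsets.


A single room: four walls, each 2840 mm tall and 113 mm thick, enclosing an outside footprint 3370×3440 mm (x × y), no floor or roof. The front and back walls (−y and +y sides) run the full x-width; the side walls fit between their inner faces. A door opening 830 mm wide and 2070 mm tall is cut through the front wall from the floor up, its −x edge 1152 mm from the wall's −x end.


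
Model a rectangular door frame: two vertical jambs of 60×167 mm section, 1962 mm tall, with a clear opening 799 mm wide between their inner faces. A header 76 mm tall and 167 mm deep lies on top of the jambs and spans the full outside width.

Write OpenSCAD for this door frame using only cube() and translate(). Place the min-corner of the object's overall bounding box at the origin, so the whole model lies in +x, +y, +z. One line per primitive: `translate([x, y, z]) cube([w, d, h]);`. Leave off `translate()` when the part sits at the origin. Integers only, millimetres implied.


cube([60, 167, 1962]);
translate([859, 0, 0]) cube([60, 167, 1962]);
translate([0, 0, 1962]) cube([919, 167, 76]);


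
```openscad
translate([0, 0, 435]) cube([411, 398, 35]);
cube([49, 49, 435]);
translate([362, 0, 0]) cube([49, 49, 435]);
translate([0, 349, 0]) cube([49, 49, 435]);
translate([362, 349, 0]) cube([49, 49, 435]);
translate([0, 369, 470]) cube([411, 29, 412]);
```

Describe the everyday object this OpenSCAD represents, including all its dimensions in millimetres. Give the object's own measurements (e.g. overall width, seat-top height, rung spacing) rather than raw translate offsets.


A chair. The seat is a 411×398×35 mm slab with its top at z = 470 mm, on four 49×49 mm corner legs (flush with the seat edges, standing on z = 0). A flat backrest 29 mm thick, 412 mm tall, spans the full seat width and rises from the seat top along its +y edge, rear face flush with the rear of the seat.


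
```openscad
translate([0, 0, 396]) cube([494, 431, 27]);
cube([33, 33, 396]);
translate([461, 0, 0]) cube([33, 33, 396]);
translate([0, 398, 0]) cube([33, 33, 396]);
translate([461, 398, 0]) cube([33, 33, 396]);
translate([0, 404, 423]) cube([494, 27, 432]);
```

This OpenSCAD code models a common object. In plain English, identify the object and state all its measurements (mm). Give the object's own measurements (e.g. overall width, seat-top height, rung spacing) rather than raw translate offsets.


A chair. The seat is a 494×431×27 mm slab with its top at z = 423 mm, on four 33×33 mm corner legs (flush with the seat edges, standing on z = 0). A flat backrest 27 mm thick, 432 mm tall, spans the full seat width and rises from the seat top along its +y edge, rear face flush with the rear of the seat.
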